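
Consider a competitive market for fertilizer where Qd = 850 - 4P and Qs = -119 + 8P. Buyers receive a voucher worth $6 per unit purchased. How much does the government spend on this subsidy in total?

Pre-subsidy: 850 - 4P = -119 + 8P gives P* = 80.75, Q* = 527.
With the rebate, buyers effectively pay Pb = Ps − 6, where Ps is the price sellers receive.
Demand in terms of Ps becomes Qd = 850 − 4(Ps − 6) = 874 - 4Ps. Setting this equal to supply: 874 - 4Ps = -119 + 8Ps, so Ps = 82.75.
Buyers pay Pb = 82.75 − 6 = 76.75; Q' = -119 + 8·82.75 = 543.
Government outlay = subsidy × quantity = 6 × 543 = 3258.

Government cost = $3258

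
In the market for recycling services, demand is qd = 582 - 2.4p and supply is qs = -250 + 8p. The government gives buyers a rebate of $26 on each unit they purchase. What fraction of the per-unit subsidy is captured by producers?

Producer share = 3/13

Pre-subsidy: 582 - 2.4p = -250 + 8p gives p* = 80, q* = 390.
With the rebate, buyers effectively pay pb = ps − 26, where ps is the price sellers receive.
Demand in terms of ps becomes qd = 582 − 2.4(ps − 26) = 644.4 - 2.4ps. Setting this equal to supply: 644.4 - 2.4ps = -250 + 8ps, so ps = 86.
Buyers pay pb = 86 − 26 = 60; q' = -250 + 8·86 = 438.
Buyers' price falls by p* − pb = 80 − 60 = 20; sellers' price rises by ps − p* = 86 − 80 = 6.
So producers capture 6/26 = 3/13 of each unit of subsidy.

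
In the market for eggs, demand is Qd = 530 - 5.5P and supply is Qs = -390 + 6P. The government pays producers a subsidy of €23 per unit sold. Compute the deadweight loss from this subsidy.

Deadweight loss = €759

Pre-subsidy: 530 - 5.5P = -390 + 6P gives P* = 80, Q* = 90.
With the subsidy, sellers receive Ps = Pb + 23 for each unit, where Pb is the price buyers pay.
Supply in terms of Pb becomes Qs = -390 + 6(Pb + 23) = -252 + 6Pb. Setting this equal to demand: 530 - 5.5Pb = -252 + 6Pb, so Pb = 68.
Sellers receive Ps = 68 + 23 = 91; Q' = 530 − 5.5·68 = 156.
The subsidy expands output by 156 − 90 = 66 past the efficient level; on those units the gap between marginal cost and willingness to pay runs from 0 up to 23.
DWL = ½ × 23 × 66 = 759.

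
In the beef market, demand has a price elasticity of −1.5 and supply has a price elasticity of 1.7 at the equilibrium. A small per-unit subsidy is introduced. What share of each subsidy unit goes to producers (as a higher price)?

For a small subsidy around the equilibrium, the benefit split depends on the relative slopes, which at a point are proportional to the elasticities.
Buyer share = εs/(εs + |εd|) = 1.7/(1.7 + 1.5) = 0.53125; seller share = |εd|/(εs + |εd|) = 0.46875.
So producers capture 0.46875 of the subsidy.

Producer share = 0.46875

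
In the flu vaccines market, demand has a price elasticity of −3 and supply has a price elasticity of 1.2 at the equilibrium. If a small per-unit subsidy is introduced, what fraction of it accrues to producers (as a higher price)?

Producer share = 5/7

For a small subsidy around the equilibrium, the benefit split depends on the relative slopes, which at a point are proportional to the elasticities.
Buyer share = εs/(εs + |εd|) = 1.2/(1.2 + 3) = 2/7; seller share = |εd|/(εs + |εd|) = 5/7.
So producers capture 5/7 of the subsidy.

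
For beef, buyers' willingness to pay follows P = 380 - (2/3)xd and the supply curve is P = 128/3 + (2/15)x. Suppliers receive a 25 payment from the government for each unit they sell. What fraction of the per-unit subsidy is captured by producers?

Pre-subsidy: 380 - (2/3)x = 128/3 + (2/15)x gives x* = 1265/3 and P* = 890/9.
With the subsidy, sellers receive Ps = Pb + 25 for each unit, where Pb is the price buyers pay.
On the curves, Pb = 380 - (2/3)x and Ps = 128/3 + (2/15)x; the wedge Ps − Pb = 25 gives 128/3 + (2/15)x − (380 - (2/3)x) = 25, so x' = 5435/12.
Then Pb = 380 − (2/3)·(5435/12) = 1405/18 and Ps = 128/3 + (2/15)·(5435/12) = 1855/18.
Buyers' price falls by P* − Pb = 890/9 − 1405/18 = 125/6; sellers' price rises by Ps − P* = 1855/18 − 890/9 = 25/6.
So producers capture (25/6)/25 = 1/6 of each unit of subsidy.

Producer share = 1/6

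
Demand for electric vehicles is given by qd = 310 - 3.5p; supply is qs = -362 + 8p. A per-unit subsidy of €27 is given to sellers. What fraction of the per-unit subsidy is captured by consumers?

Pre-subsidy: 310 - 3.5p = -362 + 8p gives p* = 1344/23, q* = 2426/23.
With the subsidy, sellers receive ps = pb + 27 for each unit, where pb is the price buyers pay.
Supply in terms of pb becomes qs = -362 + 8(pb + 27) = -146 + 8pb. Setting this equal to demand: 310 - 3.5pb = -146 + 8pb, so pb = 912/23.
Sellers receive ps = 912/23 + 27 = 1533/23; q' = 310 − 3.5·(912/23) = 3938/23.
Buyers' price falls by p* − pb = 1344/23 − 912/23 = 432/23; sellers' price rises by ps − p* = 1533/23 − 1344/23 = 189/23.
So consumers capture (432/23)/27 = 16/23 of each unit of subsidy.

Consumer share = 16/23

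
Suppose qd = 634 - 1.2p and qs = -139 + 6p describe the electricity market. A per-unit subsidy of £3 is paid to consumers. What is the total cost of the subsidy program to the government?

Government cost = £1524.5

Pre-subsidy: 634 - 1.2p = -139 + 6p gives p* = 3865/36, q* = 3031/6.
With the rebate, buyers effectively pay pb = ps − 3, where ps is the price sellers receive.
Demand in terms of ps becomes qd = 634 − 1.2(ps − 3) = 637.6 - 1.2ps. Setting this equal to supply: 637.6 - 1.2ps = -139 + 6ps, so ps = 3883/36.
Buyers pay pb = 3883/36 − 3 = 3775/36; q' = -139 + 6·(3883/36) = 3049/6.
Government outlay = subsidy × quantity = 3 × 3049/6 = 1524.5.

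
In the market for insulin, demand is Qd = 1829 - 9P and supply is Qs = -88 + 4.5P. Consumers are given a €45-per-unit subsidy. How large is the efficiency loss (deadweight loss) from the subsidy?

Deadweight loss = €3037.5

Pre-subsidy: 1829 - 9P = -88 + 4.5P gives P* = 142, Q* = 551.
With the rebate, buyers effectively pay Pb = Ps − 45, where Ps is the price sellers receive.
Demand in terms of Ps becomes Qd = 1829 − 9(Ps − 45) = 2234 - 9Ps. Setting this equal to supply: 2234 - 9Ps = -88 + 4.5Ps, so Ps = 172.
Buyers pay Pb = 172 − 45 = 127; Q' = -88 + 4.5·172 = 686.
The subsidy expands output by 686 − 551 = 135 past the efficient level; on those units the gap between marginal cost and willingness to pay runs from 0 up to 45.
DWL = ½ × 45 × 135 = 3037.5.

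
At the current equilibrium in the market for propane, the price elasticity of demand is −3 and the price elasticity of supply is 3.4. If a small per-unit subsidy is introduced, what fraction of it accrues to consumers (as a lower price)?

For a small subsidy around the equilibrium, the benefit split depends on the relative slopes, which at a point are proportional to the elasticities.
Buyer share = εs/(εs + |εd|) = 3.4/(3.4 + 3) = 0.53125; seller share = |εd|/(εs + |εd|) = 0.46875.

Consumer share = 0.53125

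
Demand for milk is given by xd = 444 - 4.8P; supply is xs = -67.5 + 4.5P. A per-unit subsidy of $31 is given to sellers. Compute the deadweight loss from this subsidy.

Pre-subsidy: 444 - 4.8P = -67.5 + 4.5P gives P* = 55, x* = 180.
With the subsidy, sellers receive Ps = Pb + 31 for each unit, where Pb is the price buyers pay.
Supply in terms of Pb becomes xs = -67.5 + 4.5(Pb + 31) = 72 + 4.5Pb. Setting this equal to demand: 444 - 4.8Pb = 72 + 4.5Pb, so Pb = 40.
Sellers receive Ps = 40 + 31 = 71; x' = 444 − 4.8·40 = 252.
The subsidy expands output by 252 − 180 = 72 past the efficient level; on those units the gap between marginal cost and willingness to pay runs from 0 up to 31.
DWL = ½ × 31 × 72 = 1116.

Deadweight loss = $1116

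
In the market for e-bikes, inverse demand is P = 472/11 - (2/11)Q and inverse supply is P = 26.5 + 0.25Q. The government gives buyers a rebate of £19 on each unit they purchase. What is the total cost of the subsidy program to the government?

Pre-subsidy: 472/11 - (2/11)Q = 26.5 + 0.25Q gives Q* = 38 and P* = 36.
With the rebate, buyers effectively pay Pb = Ps − 19, where Ps is the price sellers receive.
On the curves, Pb = 472/11 - (2/11)Q and Ps = 26.5 + 0.25Q; the wedge Ps − Pb = 19 gives 26.5 + 0.25Q − (472/11 - (2/11)Q) = 19, so Q' = 82.
Then Pb = 472/11 − (2/11)·82 = 28 and Ps = 26.5 + 0.25·82 = 47.
Government outlay = subsidy × quantity = 19 × 82 = 1558.

Government cost = £1558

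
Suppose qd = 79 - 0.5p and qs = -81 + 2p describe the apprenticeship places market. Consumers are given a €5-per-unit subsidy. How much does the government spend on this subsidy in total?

Government cost = €245

Pre-subsidy: 79 - 0.5p = -81 + 2p gives p* = 64, q* = 47.
With the rebate, buyers effectively pay pb = ps − 5, where ps is the price sellers receive.
Demand in terms of ps becomes qd = 79 − 0.5(ps − 5) = 81.5 - 0.5ps. Setting this equal to supply: 81.5 - 0.5ps = -81 + 2ps, so ps = 65.
Buyers pay pb = 65 − 5 = 60; q' = -81 + 2·65 = 49.
Government outlay = subsidy × quantity = 5 × 49 = 245.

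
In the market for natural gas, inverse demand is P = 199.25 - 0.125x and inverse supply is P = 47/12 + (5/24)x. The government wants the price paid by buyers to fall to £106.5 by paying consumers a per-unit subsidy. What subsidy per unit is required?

Required subsidy s = £52 per unit

At a buyer price of 106.5, quantity demanded is 1594 − 8·106.5 = 742.
Sellers supply 742 only when they receive Ps = 47/12 + (5/24)·742 = 158.5.
s = Ps − Pb = 158.5 − 106.5 = 52.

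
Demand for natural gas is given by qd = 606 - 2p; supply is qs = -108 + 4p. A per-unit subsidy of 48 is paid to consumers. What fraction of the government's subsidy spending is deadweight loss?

DWL / government spending = 2/27

Pre-subsidy: 606 - 2p = -108 + 4p gives p* = 119, q* = 368.
With the rebate, buyers effectively pay pb = ps − 48, where ps is the price sellers receive.
Demand in terms of ps becomes qd = 606 − 2(ps − 48) = 702 - 2ps. Setting this equal to supply: 702 - 2ps = -108 + 4ps, so ps = 135.
Buyers pay pb = 135 − 48 = 87; q' = -108 + 4·135 = 432.
ΔCS = ½(368 + 432)(119 − 87) = 12800; ΔPS = ½(368 + 432)(135 − 119) = 6400.
Government spending = 48 × 432 = 20736.
DWL = ½ × 48 × (432 − 368) = 1536; fraction = 1536 / 20736 = 2/27.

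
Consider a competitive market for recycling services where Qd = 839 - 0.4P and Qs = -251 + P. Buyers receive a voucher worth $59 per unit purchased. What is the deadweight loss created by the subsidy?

Deadweight loss = 3481/7

Pre-subsidy: 839 - 0.4P = -251 + P gives P* = 5450/7, Q* = 3693/7.
With the rebate, buyers effectively pay Pb = Ps − 59, where Ps is the price sellers receive.
Demand in terms of Ps becomes Qd = 839 − 0.4(Ps − 59) = 862.6 - 0.4Ps. Setting this equal to supply: 862.6 - 0.4Ps = -251 + Ps, so Ps = 5568/7.
Buyers pay Pb = 5568/7 − 59 = 5155/7; Q' = -251 + 1·(5568/7) = 3811/7.
The subsidy expands output by 3811/7 − 3693/7 = 118/7 past the efficient level; on those units the gap between marginal cost and willingness to pay runs from 0 up to 59.
DWL = ½ × 59 × 118/7 = 3481/7.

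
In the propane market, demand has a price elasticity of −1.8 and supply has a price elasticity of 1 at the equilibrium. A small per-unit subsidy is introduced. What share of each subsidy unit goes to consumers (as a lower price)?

Consumer share = 5/14

For a small subsidy around the equilibrium, the benefit split depends on the relative slopes, which at a point are proportional to the elasticities.
Buyer share = εs/(εs + |εd|) = 1/(1 + 1.8) = 5/14; seller share = |εd|/(εs + |εd|) = 9/14.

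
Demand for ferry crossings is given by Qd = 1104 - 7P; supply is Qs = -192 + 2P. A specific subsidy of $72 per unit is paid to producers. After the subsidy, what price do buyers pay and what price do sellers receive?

Pre-subsidy: 1104 - 7P = -192 + 2P gives P* = 144, Q* = 96.
With the subsidy, sellers receive Ps = Pb + 72 for each unit, where Pb is the price buyers pay.
Supply in terms of Pb becomes Qs = -192 + 2(Pb + 72) = -48 + 2Pb. Setting this equal to demand: 1104 - 7Pb = -48 + 2Pb, so Pb = 128.
Sellers receive Ps = 128 + 72 = 200; Q' = 1104 − 7·128 = 208.

Buyers pay $128; sellers receive $200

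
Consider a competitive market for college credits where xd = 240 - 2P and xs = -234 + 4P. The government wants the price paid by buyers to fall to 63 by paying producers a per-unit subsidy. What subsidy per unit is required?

At a buyer price of 63, quantity demanded is 240 − 2·63 = 114.
Sellers supply 114 only when they receive Ps with -234 + 4·Ps = 114, i.e. Ps = 87.
s = Ps − Pb = 87 − 63 = 24.

Required subsidy s = 24 per unit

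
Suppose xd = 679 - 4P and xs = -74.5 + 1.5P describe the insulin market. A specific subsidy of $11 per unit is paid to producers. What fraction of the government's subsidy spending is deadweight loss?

Pre-subsidy: 679 - 4P = -74.5 + 1.5P gives P* = 137, x* = 131.
With the subsidy, sellers receive Ps = Pb + 11 for each unit, where Pb is the price buyers pay.
Supply in terms of Pb becomes xs = -74.5 + 1.5(Pb + 11) = -58 + 1.5Pb. Setting this equal to demand: 679 - 4Pb = -58 + 1.5Pb, so Pb = 134.
Sellers receive Ps = 134 + 11 = 145; x' = 679 − 4·134 = 143.
ΔCS = ½(131 + 143)(137 − 134) = 411; ΔPS = ½(131 + 143)(145 − 137) = 1096.
Government spending = 11 × 143 = 1573.
DWL = ½ × 11 × (143 − 131) = 66; fraction = 66 / 1573 = 6/143.

DWL / government spending = 6/143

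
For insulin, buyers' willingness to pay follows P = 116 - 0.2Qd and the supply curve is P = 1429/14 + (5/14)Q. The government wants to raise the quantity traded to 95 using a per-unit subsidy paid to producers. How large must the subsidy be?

At Q = 95, from the demand curve buyers pay Pb = 116 − 0.2·95 = 97; from the supply curve sellers need Ps = 1429/14 + (5/14)·95 = 136.
The subsidy must fill the gap: s = Ps − Pb = 136 − 97 = 39.

Required subsidy s = 39 per unit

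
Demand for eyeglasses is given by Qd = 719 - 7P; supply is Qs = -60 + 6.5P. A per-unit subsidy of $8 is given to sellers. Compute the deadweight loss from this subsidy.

Pre-subsidy: 719 - 7P = -60 + 6.5P gives P* = 1558/27, Q* = 8507/27.
With the subsidy, sellers receive Ps = Pb + 8 for each unit, where Pb is the price buyers pay.
Supply in terms of Pb becomes Qs = -60 + 6.5(Pb + 8) = -8 + 6.5Pb. Setting this equal to demand: 719 - 7Pb = -8 + 6.5Pb, so Pb = 1454/27.
Sellers receive Ps = 1454/27 + 8 = 1670/27; Q' = 719 − 7·(1454/27) = 9235/27.
The subsidy expands output by 9235/27 − 8507/27 = 728/27 past the efficient level; on those units the gap between marginal cost and willingness to pay runs from 0 up to 8.
DWL = ½ × 8 × 728/27 = 2912/27.

Deadweight loss = 2912/27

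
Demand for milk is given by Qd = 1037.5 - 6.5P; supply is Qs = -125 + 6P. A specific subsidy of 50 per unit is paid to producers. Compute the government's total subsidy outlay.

Government cost = 29450

Pre-subsidy: 1037.5 - 6.5P = -125 + 6P gives P* = 93, Q* = 433.
With the subsidy, sellers receive Ps = Pb + 50 for each unit, where Pb is the price buyers pay.
Supply in terms of Pb becomes Qs = -125 + 6(Pb + 50) = 175 + 6Pb. Setting this equal to demand: 1037.5 - 6.5Pb = 175 + 6Pb, so Pb = 69.
Sellers receive Ps = 69 + 50 = 119; Q' = 1037.5 − 6.5·69 = 589.
Government outlay = subsidy × quantity = 50 × 589 = 29450.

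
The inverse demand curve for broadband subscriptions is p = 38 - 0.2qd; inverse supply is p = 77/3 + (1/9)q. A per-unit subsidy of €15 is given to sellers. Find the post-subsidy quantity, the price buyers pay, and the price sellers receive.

q' = 615/7; buyers pay 143/7; sellers receive 248/7

Pre-subsidy: 38 - 0.2q = 77/3 + (1/9)q gives q* = 555/14 and p* = 421/14.
With the subsidy, sellers receive ps = pb + 15 for each unit, where pb is the price buyers pay.
On the curves, pb = 38 - 0.2q and ps = 77/3 + (1/9)q; the wedge ps − pb = 15 gives 77/3 + (1/9)q − (38 - 0.2q) = 15, so q' = 615/7.
Then pb = 38 − 0.2·(615/7) = 143/7 and ps = 77/3 + (1/9)·(615/7) = 248/7.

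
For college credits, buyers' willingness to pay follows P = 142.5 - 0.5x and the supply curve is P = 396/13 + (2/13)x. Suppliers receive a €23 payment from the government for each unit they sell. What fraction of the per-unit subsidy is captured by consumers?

Consumer share = 13/17

Pre-subsidy: 142.5 - 0.5x = 396/13 + (2/13)x gives x* = 2913/17 and P* = 966/17.
With the subsidy, sellers receive Ps = Pb + 23 for each unit, where Pb is the price buyers pay.
On the curves, Pb = 142.5 - 0.5x and Ps = 396/13 + (2/13)x; the wedge Ps − Pb = 23 gives 396/13 + (2/13)x − (142.5 - 0.5x) = 23, so x' = 3511/17.
Then Pb = 142.5 − 0.5·(3511/17) = 667/17 and Ps = 396/13 + (2/13)·(3511/17) = 1058/17.
Buyers' price falls by P* − Pb = 966/17 − 667/17 = 299/17; sellers' price rises by Ps − P* = 1058/17 − 966/17 = 92/17.
So consumers capture (299/17)/23 = 13/17 of each unit of subsidy.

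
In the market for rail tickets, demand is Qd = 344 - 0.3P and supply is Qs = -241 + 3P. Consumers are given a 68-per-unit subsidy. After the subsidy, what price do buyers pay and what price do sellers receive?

Pre-subsidy: 344 - 0.3P = -241 + 3P gives P* = 1950/11, Q* = 3199/11.
With the rebate, buyers effectively pay Pb = Ps − 68, where Ps is the price sellers receive.
Demand in terms of Ps becomes Qd = 344 − 0.3(Ps − 68) = 364.4 - 0.3Ps. Setting this equal to supply: 364.4 - 0.3Ps = -241 + 3Ps, so Ps = 2018/11.
Buyers pay Pb = 2018/11 − 68 = 1270/11; Q' = -241 + 3·(2018/11) = 3403/11.

Buyers pay 1270/11; sellers receive 2018/11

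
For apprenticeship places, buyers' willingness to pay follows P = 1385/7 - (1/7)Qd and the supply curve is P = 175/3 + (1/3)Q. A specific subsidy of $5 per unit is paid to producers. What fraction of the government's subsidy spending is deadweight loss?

DWL / government spending = 21/1214

Pre-subsidy: 1385/7 - (1/7)Q = 175/3 + (1/3)Q gives Q* = 293 and P* = 156.
With the subsidy, sellers receive Ps = Pb + 5 for each unit, where Pb is the price buyers pay.
On the curves, Pb = 1385/7 - (1/7)Q and Ps = 175/3 + (1/3)Q; the wedge Ps − Pb = 5 gives 175/3 + (1/3)Q − (1385/7 - (1/7)Q) = 5, so Q' = 303.5.
Then Pb = 1385/7 − (1/7)·303.5 = 154.5 and Ps = 175/3 + (1/3)·303.5 = 159.5.
ΔCS = ½(293 + 303.5)(156 − 154.5) = 447.375; ΔPS = ½(293 + 303.5)(159.5 − 156) = 1043.875.
Government spending = 5 × 303.5 = 1517.5.
DWL = ½ × 5 × (303.5 − 293) = 26.25; fraction = 26.25 / 1517.5 = 21/1214.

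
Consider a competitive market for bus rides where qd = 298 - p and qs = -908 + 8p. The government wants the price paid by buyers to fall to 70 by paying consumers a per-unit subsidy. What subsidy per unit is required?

Required subsidy s = 72 per unit

At a buyer price of 70, quantity demanded is 298 − 1·70 = 228.
Sellers supply 228 only when they receive ps with -908 + 8·ps = 228, i.e. ps = 142.
s = ps − pb = 142 − 70 = 72.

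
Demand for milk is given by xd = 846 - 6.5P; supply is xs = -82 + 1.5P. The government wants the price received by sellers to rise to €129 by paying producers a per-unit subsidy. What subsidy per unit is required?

Required subsidy s = €16 per unit

At a seller price of 129, quantity supplied is -82 + 1.5·129 = 111.5.
Buyers absorb 111.5 only when they pay Pb with 846 − 6.5·Pb = 111.5, i.e. Pb = 113.
s = Ps − Pb = 129 − 113 = 16.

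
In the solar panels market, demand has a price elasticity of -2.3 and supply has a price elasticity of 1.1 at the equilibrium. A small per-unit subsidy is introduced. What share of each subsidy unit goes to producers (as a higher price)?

Producer share = 23/34

For a small subsidy around the equilibrium, the benefit split depends on the relative slopes, which at a point are proportional to the elasticities.
Buyer share = εs/(εs + |εd|) = 1.1/(1.1 + 2.3) = 11/34; seller share = |εd|/(εs + |εd|) = 23/34.
So producers capture 23/34 of the subsidy.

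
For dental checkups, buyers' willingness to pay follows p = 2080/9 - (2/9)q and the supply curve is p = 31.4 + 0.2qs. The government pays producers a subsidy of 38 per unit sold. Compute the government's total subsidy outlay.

Pre-subsidy: 2080/9 - (2/9)q = 31.4 + 0.2q gives q* = 473 and p* = 126.
With the subsidy, sellers receive ps = pb + 38 for each unit, where pb is the price buyers pay.
On the curves, pb = 2080/9 - (2/9)q and ps = 31.4 + 0.2q; the wedge ps − pb = 38 gives 31.4 + 0.2q − (2080/9 - (2/9)q) = 38, so q' = 563.
Then pb = 2080/9 − (2/9)·563 = 106 and ps = 31.4 + 0.2·563 = 144.
Government outlay = subsidy × quantity = 38 × 563 = 21394.

Government cost = 21394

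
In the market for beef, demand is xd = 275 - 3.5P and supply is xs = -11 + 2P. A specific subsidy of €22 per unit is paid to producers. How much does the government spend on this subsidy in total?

Government cost = €2662

Pre-subsidy: 275 - 3.5P = -11 + 2P gives P* = 52, x* = 93.
With the subsidy, sellers receive Ps = Pb + 22 for each unit, where Pb is the price buyers pay.
Supply in terms of Pb becomes xs = -11 + 2(Pb + 22) = 33 + 2Pb. Setting this equal to demand: 275 - 3.5Pb = 33 + 2Pb, so Pb = 44.
Sellers receive Ps = 44 + 22 = 66; x' = 275 − 3.5·44 = 121.
Government outlay = subsidy × quantity = 22 × 121 = 2662.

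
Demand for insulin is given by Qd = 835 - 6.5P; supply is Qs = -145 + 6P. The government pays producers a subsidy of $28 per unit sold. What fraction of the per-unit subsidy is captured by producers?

Producer share = 0.52

Pre-subsidy: 835 - 6.5P = -145 + 6P gives P* = 78.4, Q* = 325.4.
With the subsidy, sellers receive Ps = Pb + 28 for each unit, where Pb is the price buyers pay.
Supply in terms of Pb becomes Qs = -145 + 6(Pb + 28) = 23 + 6Pb. Setting this equal to demand: 835 - 6.5Pb = 23 + 6Pb, so Pb = 64.96.
Sellers receive Ps = 64.96 + 28 = 92.96; Q' = 835 − 6.5·64.96 = 412.76.
Buyers' price falls by P* − Pb = 78.4 − 64.96 = 13.44; sellers' price rises by Ps − P* = 92.96 − 78.4 = 14.56.
So producers capture 14.56/28 = 0.52 of each unit of subsidy.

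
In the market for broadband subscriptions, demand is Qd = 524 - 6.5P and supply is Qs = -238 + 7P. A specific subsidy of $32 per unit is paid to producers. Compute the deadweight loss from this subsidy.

Pre-subsidy: 524 - 6.5P = -238 + 7P gives P* = 508/9, Q* = 1414/9.
With the subsidy, sellers receive Ps = Pb + 32 for each unit, where Pb is the price buyers pay.
Supply in terms of Pb becomes Qs = -238 + 7(Pb + 32) = -14 + 7Pb. Setting this equal to demand: 524 - 6.5Pb = -14 + 7Pb, so Pb = 1076/27.
Sellers receive Ps = 1076/27 + 32 = 1940/27; Q' = 524 − 6.5·(1076/27) = 7154/27.
The subsidy expands output by 7154/27 − 1414/9 = 2912/27 past the efficient level; on those units the gap between marginal cost and willingness to pay runs from 0 up to 32.
DWL = ½ × 32 × 2912/27 = 46592/27.

Deadweight loss = 46592/27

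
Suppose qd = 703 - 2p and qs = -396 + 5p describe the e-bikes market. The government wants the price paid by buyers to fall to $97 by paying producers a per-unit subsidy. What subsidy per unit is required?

Required subsidy s = $84 per unit

At a buyer price of 97, quantity demanded is 703 − 2·97 = 509.
Sellers supply 509 only when they receive ps with -396 + 5·ps = 509, i.e. ps = 181.
s = ps − pb = 181 − 97 = 84.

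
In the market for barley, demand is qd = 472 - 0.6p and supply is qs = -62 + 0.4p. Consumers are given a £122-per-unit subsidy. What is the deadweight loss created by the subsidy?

Deadweight loss = £1786.08

Pre-subsidy: 472 - 0.6p = -62 + 0.4p gives p* = 534, q* = 151.6.
With the rebate, buyers effectively pay pb = ps − 122, where ps is the price sellers receive.
Demand in terms of ps becomes qd = 472 − 0.6(ps − 122) = 545.2 - 0.6ps. Setting this equal to supply: 545.2 - 0.6ps = -62 + 0.4ps, so ps = 607.2.
Buyers pay pb = 607.2 − 122 = 485.2; q' = -62 + 0.4·607.2 = 180.88.
The subsidy expands output by 180.88 − 151.6 = 29.28 past the efficient level; on those units the gap between marginal cost and willingness to pay runs from 0 up to 122.
DWL = ½ × 122 × 29.28 = 1786.08.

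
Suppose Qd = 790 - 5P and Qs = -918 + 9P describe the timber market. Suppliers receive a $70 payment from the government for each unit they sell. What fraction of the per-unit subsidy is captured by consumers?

Consumer share = 9/14

Pre-subsidy: 790 - 5P = -918 + 9P gives P* = 122, Q* = 180.
With the subsidy, sellers receive Ps = Pb + 70 for each unit, where Pb is the price buyers pay.
Supply in terms of Pb becomes Qs = -918 + 9(Pb + 70) = -288 + 9Pb. Setting this equal to demand: 790 - 5Pb = -288 + 9Pb, so Pb = 77.
Sellers receive Ps = 77 + 70 = 147; Q' = 790 − 5·77 = 405.
Buyers' price falls by P* − Pb = 122 − 77 = 45; sellers' price rises by Ps − P* = 147 − 122 = 25.
So consumers capture 45/70 = 9/14 of each unit of subsidy.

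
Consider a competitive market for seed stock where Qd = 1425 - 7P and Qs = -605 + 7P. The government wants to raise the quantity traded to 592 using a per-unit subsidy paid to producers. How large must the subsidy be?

At Q = 592, invert demand for the buyer price: Pb = (1425 − 592)/7 = 119; invert supply for the seller price: Ps = (592 − (-605))/7 = 171.
The subsidy must fill the gap: s = Ps − Pb = 171 − 119 = 52.

Required subsidy s = 52 per unit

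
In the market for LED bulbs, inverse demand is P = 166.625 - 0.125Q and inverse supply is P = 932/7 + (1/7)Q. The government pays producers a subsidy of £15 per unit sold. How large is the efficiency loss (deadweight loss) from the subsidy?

Deadweight loss = £420

Pre-subsidy: 166.625 - 0.125Q = 932/7 + (1/7)Q gives Q* = 125 and P* = 151.
With the subsidy, sellers receive Ps = Pb + 15 for each unit, where Pb is the price buyers pay.
On the curves, Pb = 166.625 - 0.125Q and Ps = 932/7 + (1/7)Q; the wedge Ps − Pb = 15 gives 932/7 + (1/7)Q − (166.625 - 0.125Q) = 15, so Q' = 181.
Then Pb = 166.625 − 0.125·181 = 144 and Ps = 932/7 + (1/7)·181 = 159.
The subsidy expands output by 181 − 125 = 56 past the efficient level; on those units the gap between marginal cost and willingness to pay runs from 0 up to 15.
DWL = ½ × 15 × 56 = 420.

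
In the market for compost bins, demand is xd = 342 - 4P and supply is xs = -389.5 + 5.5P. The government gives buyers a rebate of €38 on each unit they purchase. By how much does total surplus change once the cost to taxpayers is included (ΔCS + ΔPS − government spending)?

Pre-subsidy: 342 - 4P = -389.5 + 5.5P gives P* = 77, x* = 34.
With the rebate, buyers effectively pay Pb = Ps − 38, where Ps is the price sellers receive.
Demand in terms of Ps becomes xd = 342 − 4(Ps − 38) = 494 - 4Ps. Setting this equal to supply: 494 - 4Ps = -389.5 + 5.5Ps, so Ps = 93.
Buyers pay Pb = 93 − 38 = 55; x' = -389.5 + 5.5·93 = 122.
ΔCS = ½(34 + 122)(77 − 55) = 1716; ΔPS = ½(34 + 122)(93 − 77) = 1248.
Government spending = 38 × 122 = 4636.
Net change = 1716 + 1248 − 4636 = -1672. The loss equals the DWL triangle ½·38·88.

Net change in total surplus = -€1672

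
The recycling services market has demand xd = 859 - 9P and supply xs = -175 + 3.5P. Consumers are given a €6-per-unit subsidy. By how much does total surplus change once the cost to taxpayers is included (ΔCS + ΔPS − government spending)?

Net change in total surplus = -€45.36

Pre-subsidy: 859 - 9P = -175 + 3.5P gives P* = 82.72, x* = 114.52.
With the rebate, buyers effectively pay Pb = Ps − 6, where Ps is the price sellers receive.
Demand in terms of Ps becomes xd = 859 − 9(Ps − 6) = 913 - 9Ps. Setting this equal to supply: 913 - 9Ps = -175 + 3.5Ps, so Ps = 87.04.
Buyers pay Pb = 87.04 − 6 = 81.04; x' = -175 + 3.5·87.04 = 129.64.
ΔCS = ½(114.52 + 129.64)(82.72 − 81.04) = 205.0944; ΔPS = ½(114.52 + 129.64)(87.04 − 82.72) = 527.3856.
Government spending = 6 × 129.64 = 777.84.
Net change = 205.0944 + 527.3856 − 777.84 = -45.36. The loss equals the DWL triangle ½·6·15.12.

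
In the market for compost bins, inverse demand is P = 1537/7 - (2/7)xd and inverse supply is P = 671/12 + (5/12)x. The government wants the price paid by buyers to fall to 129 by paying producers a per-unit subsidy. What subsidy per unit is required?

At a buyer price of 129, quantity demanded is 768.5 − 3.5·129 = 317.
Sellers supply 317 only when they receive Ps = 671/12 + (5/12)·317 = 188.
s = Ps − Pb = 188 − 129 = 59.

Required subsidy s = 59 per unit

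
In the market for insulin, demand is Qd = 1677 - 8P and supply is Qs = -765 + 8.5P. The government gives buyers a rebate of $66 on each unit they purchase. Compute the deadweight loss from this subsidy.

Deadweight loss = $8976

Pre-subsidy: 1677 - 8P = -765 + 8.5P gives P* = 148, Q* = 493.
With the rebate, buyers effectively pay Pb = Ps − 66, where Ps is the price sellers receive.
Demand in terms of Ps becomes Qd = 1677 − 8(Ps − 66) = 2205 - 8Ps. Setting this equal to supply: 2205 - 8Ps = -765 + 8.5Ps, so Ps = 180.
Buyers pay Pb = 180 − 66 = 114; Q' = -765 + 8.5·180 = 765.
The subsidy expands output by 765 − 493 = 272 past the efficient level; on those units the gap between marginal cost and willingness to pay runs from 0 up to 66.
DWL = ½ × 66 × 272 = 8976.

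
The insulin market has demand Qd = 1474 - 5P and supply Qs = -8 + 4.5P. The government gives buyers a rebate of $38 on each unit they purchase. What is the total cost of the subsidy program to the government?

Pre-subsidy: 1474 - 5P = -8 + 4.5P gives P* = 156, Q* = 694.
With the rebate, buyers effectively pay Pb = Ps − 38, where Ps is the price sellers receive.
Demand in terms of Ps becomes Qd = 1474 − 5(Ps − 38) = 1664 - 5Ps. Setting this equal to supply: 1664 - 5Ps = -8 + 4.5Ps, so Ps = 176.
Buyers pay Pb = 176 − 38 = 138; Q' = -8 + 4.5·176 = 784.
Government outlay = subsidy × quantity = 38 × 784 = 29792.

Government cost = $29792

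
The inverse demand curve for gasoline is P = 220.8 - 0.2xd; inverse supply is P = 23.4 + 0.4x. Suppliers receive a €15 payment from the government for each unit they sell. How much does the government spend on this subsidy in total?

Pre-subsidy: 220.8 - 0.2x = 23.4 + 0.4x gives x* = 329 and P* = 155.
With the subsidy, sellers receive Ps = Pb + 15 for each unit, where Pb is the price buyers pay.
On the curves, Pb = 220.8 - 0.2x and Ps = 23.4 + 0.4x; the wedge Ps − Pb = 15 gives 23.4 + 0.4x − (220.8 - 0.2x) = 15, so x' = 354.
Then Pb = 220.8 − 0.2·354 = 150 and Ps = 23.4 + 0.4·354 = 165.
Government outlay = subsidy × quantity = 15 × 354 = 5310.

Government cost = €5310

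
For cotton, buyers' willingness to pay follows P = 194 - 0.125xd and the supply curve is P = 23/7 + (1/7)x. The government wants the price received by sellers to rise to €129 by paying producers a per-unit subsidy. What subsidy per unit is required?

Required subsidy s = €45 per unit

At a seller price of 129, quantity supplied is -23 + 7·129 = 880.
Buyers absorb 880 only when they pay Pb = 194 − 0.125·880 = 84.
s = Ps − Pb = 129 − 84 = 45.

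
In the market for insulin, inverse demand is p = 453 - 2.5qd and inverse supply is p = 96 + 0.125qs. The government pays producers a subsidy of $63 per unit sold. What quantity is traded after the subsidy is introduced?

q' = 160

Pre-subsidy: 453 - 2.5q = 96 + 0.125q gives q* = 136 and p* = 113.
With the subsidy, sellers receive ps = pb + 63 for each unit, where pb is the price buyers pay.
On the curves, pb = 453 - 2.5q and ps = 96 + 0.125q; the wedge ps − pb = 63 gives 96 + 0.125q − (453 - 2.5q) = 63, so q' = 160.
Then pb = 453 − 2.5·160 = 53 and ps = 96 + 0.125·160 = 116.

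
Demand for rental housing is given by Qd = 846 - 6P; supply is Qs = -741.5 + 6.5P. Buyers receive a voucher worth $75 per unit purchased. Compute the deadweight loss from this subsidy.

Pre-subsidy: 846 - 6P = -741.5 + 6.5P gives P* = 127, Q* = 84.
With the rebate, buyers effectively pay Pb = Ps − 75, where Ps is the price sellers receive.
Demand in terms of Ps becomes Qd = 846 − 6(Ps − 75) = 1296 - 6Ps. Setting this equal to supply: 1296 - 6Ps = -741.5 + 6.5Ps, so Ps = 163.
Buyers pay Pb = 163 − 75 = 88; Q' = -741.5 + 6.5·163 = 318.
The subsidy expands output by 318 − 84 = 234 past the efficient level; on those units the gap between marginal cost and willingness to pay runs from 0 up to 75.
DWL = ½ × 75 × 234 = 8775.

Deadweight loss = $8775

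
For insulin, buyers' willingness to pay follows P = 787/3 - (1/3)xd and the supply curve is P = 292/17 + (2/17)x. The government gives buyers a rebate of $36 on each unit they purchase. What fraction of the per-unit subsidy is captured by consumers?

Consumer share = 17/23

Pre-subsidy: 787/3 - (1/3)x = 292/17 + (2/17)x gives x* = 12503/23 and P* = 1866/23.
With the rebate, buyers effectively pay Pb = Ps − 36, where Ps is the price sellers receive.
On the curves, Pb = 787/3 - (1/3)x and Ps = 292/17 + (2/17)x; the wedge Ps − Pb = 36 gives 292/17 + (2/17)x − (787/3 - (1/3)x) = 36, so x' = 14339/23.
Then Pb = 787/3 − (1/3)·(14339/23) = 1254/23 and Ps = 292/17 + (2/17)·(14339/23) = 2082/23.
Buyers' price falls by P* − Pb = 1866/23 − 1254/23 = 612/23; sellers' price rises by Ps − P* = 2082/23 − 1866/23 = 216/23.
So consumers capture (612/23)/36 = 17/23 of each unit of subsidy.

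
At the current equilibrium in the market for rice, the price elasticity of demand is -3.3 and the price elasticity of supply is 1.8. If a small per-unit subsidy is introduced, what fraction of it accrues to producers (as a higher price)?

Producer share = 11/17

For a small subsidy around the equilibrium, the benefit split depends on the relative slopes, which at a point are proportional to the elasticities.
Buyer share = εs/(εs + |εd|) = 1.8/(1.8 + 3.3) = 6/17; seller share = |εd|/(εs + |εd|) = 11/17.
So producers capture 11/17 of the subsidy.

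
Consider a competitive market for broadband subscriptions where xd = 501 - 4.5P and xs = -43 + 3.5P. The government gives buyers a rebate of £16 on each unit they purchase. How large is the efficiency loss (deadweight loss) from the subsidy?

Pre-subsidy: 501 - 4.5P = -43 + 3.5P gives P* = 68, x* = 195.
With the rebate, buyers effectively pay Pb = Ps − 16, where Ps is the price sellers receive.
Demand in terms of Ps becomes xd = 501 − 4.5(Ps − 16) = 573 - 4.5Ps. Setting this equal to supply: 573 - 4.5Ps = -43 + 3.5Ps, so Ps = 77.
Buyers pay Pb = 77 − 16 = 61; x' = -43 + 3.5·77 = 226.5.
The subsidy expands output by 226.5 − 195 = 31.5 past the efficient level; on those units the gap between marginal cost and willingness to pay runs from 0 up to 16.
DWL = ½ × 16 × 31.5 = 252.

Deadweight loss = £252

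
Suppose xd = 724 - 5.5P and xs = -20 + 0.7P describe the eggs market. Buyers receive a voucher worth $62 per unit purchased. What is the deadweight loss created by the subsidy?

Pre-subsidy: 724 - 5.5P = -20 + 0.7P gives P* = 120, x* = 64.
With the rebate, buyers effectively pay Pb = Ps − 62, where Ps is the price sellers receive.
Demand in terms of Ps becomes xd = 724 − 5.5(Ps − 62) = 1065 - 5.5Ps. Setting this equal to supply: 1065 - 5.5Ps = -20 + 0.7Ps, so Ps = 175.
Buyers pay Pb = 175 − 62 = 113; x' = -20 + 0.7·175 = 102.5.
The subsidy expands output by 102.5 − 64 = 38.5 past the efficient level; on those units the gap between marginal cost and willingness to pay runs from 0 up to 62.
DWL = ½ × 62 × 38.5 = 1193.5.

Deadweight loss = $1193.5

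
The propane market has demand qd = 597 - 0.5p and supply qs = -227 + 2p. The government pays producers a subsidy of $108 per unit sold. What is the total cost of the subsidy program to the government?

Pre-subsidy: 597 - 0.5p = -227 + 2p gives p* = 329.6, q* = 432.2.
With the subsidy, sellers receive ps = pb + 108 for each unit, where pb is the price buyers pay.
Supply in terms of pb becomes qs = -227 + 2(pb + 108) = -11 + 2pb. Setting this equal to demand: 597 - 0.5pb = -11 + 2pb, so pb = 243.2.
Sellers receive ps = 243.2 + 108 = 351.2; q' = 597 − 0.5·243.2 = 475.4.
Government outlay = subsidy × quantity = 108 × 475.4 = 51343.2.

Government cost = $51343.2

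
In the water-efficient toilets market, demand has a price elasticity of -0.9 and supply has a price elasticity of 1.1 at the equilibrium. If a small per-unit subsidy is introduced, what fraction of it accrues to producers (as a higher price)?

Producer share = 0.45

For a small subsidy around the equilibrium, the benefit split depends on the relative slopes, which at a point are proportional to the elasticities.
Buyer share = εs/(εs + |εd|) = 1.1/(1.1 + 0.9) = 0.55; seller share = |εd|/(εs + |εd|) = 0.45.
So producers capture 0.45 of the subsidy.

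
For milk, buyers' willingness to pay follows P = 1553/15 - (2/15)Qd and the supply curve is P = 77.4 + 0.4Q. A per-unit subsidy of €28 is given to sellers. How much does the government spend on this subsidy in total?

Government cost = €2842

Pre-subsidy: 1553/15 - (2/15)Q = 77.4 + 0.4Q gives Q* = 49 and P* = 97.
With the subsidy, sellers receive Ps = Pb + 28 for each unit, where Pb is the price buyers pay.
On the curves, Pb = 1553/15 - (2/15)Q and Ps = 77.4 + 0.4Q; the wedge Ps − Pb = 28 gives 77.4 + 0.4Q − (1553/15 - (2/15)Q) = 28, so Q' = 101.5.
Then Pb = 1553/15 − (2/15)·101.5 = 90 and Ps = 77.4 + 0.4·101.5 = 118.
Government outlay = subsidy × quantity = 28 × 101.5 = 2842.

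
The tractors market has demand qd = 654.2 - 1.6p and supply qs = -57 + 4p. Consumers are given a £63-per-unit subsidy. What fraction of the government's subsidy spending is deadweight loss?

Pre-subsidy: 654.2 - 1.6p = -57 + 4p gives p* = 127, q* = 451.
With the rebate, buyers effectively pay pb = ps − 63, where ps is the price sellers receive.
Demand in terms of ps becomes qd = 654.2 − 1.6(ps − 63) = 755 - 1.6ps. Setting this equal to supply: 755 - 1.6ps = -57 + 4ps, so ps = 145.
Buyers pay pb = 145 − 63 = 82; q' = -57 + 4·145 = 523.
ΔCS = ½(451 + 523)(127 − 82) = 21915; ΔPS = ½(451 + 523)(145 − 127) = 8766.
Government spending = 63 × 523 = 32949.
DWL = ½ × 63 × (523 − 451) = 2268; fraction = 2268 / 32949 = 36/523.

DWL / government spending = 36/523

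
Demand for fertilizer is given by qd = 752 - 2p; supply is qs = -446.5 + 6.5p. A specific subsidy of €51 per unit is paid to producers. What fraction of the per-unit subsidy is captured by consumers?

Consumer share = 13/17

Pre-subsidy: 752 - 2p = -446.5 + 6.5p gives p* = 141, q* = 470.
With the subsidy, sellers receive ps = pb + 51 for each unit, where pb is the price buyers pay.
Supply in terms of pb becomes qs = -446.5 + 6.5(pb + 51) = -115 + 6.5pb. Setting this equal to demand: 752 - 2pb = -115 + 6.5pb, so pb = 102.
Sellers receive ps = 102 + 51 = 153; q' = 752 − 2·102 = 548.
Buyers' price falls by p* − pb = 141 − 102 = 39; sellers' price rises by ps − p* = 153 − 141 = 12.
So consumers capture 39/51 = 13/17 of each unit of subsidy.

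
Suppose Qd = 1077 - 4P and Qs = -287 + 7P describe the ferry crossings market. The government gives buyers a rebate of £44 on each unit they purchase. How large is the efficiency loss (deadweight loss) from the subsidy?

Pre-subsidy: 1077 - 4P = -287 + 7P gives P* = 124, Q* = 581.
With the rebate, buyers effectively pay Pb = Ps − 44, where Ps is the price sellers receive.
Demand in terms of Ps becomes Qd = 1077 − 4(Ps − 44) = 1253 - 4Ps. Setting this equal to supply: 1253 - 4Ps = -287 + 7Ps, so Ps = 140.
Buyers pay Pb = 140 − 44 = 96; Q' = -287 + 7·140 = 693.
The subsidy expands output by 693 − 581 = 112 past the efficient level; on those units the gap between marginal cost and willingness to pay runs from 0 up to 44.
DWL = ½ × 44 × 112 = 2464.

Deadweight loss = £2464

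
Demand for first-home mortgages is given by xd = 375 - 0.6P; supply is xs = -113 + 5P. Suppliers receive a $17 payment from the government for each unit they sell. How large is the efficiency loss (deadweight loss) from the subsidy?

Deadweight loss = 4335/56

Pre-subsidy: 375 - 0.6P = -113 + 5P gives P* = 610/7, x* = 2259/7.
With the subsidy, sellers receive Ps = Pb + 17 for each unit, where Pb is the price buyers pay.
Supply in terms of Pb becomes xs = -113 + 5(Pb + 17) = -28 + 5Pb. Setting this equal to demand: 375 - 0.6Pb = -28 + 5Pb, so Pb = 2015/28.
Sellers receive Ps = 2015/28 + 17 = 2491/28; x' = 375 − 0.6·(2015/28) = 9291/28.
The subsidy expands output by 9291/28 − 2259/7 = 255/28 past the efficient level; on those units the gap between marginal cost and willingness to pay runs from 0 up to 17.
DWL = ½ × 17 × 255/28 = 4335/56.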